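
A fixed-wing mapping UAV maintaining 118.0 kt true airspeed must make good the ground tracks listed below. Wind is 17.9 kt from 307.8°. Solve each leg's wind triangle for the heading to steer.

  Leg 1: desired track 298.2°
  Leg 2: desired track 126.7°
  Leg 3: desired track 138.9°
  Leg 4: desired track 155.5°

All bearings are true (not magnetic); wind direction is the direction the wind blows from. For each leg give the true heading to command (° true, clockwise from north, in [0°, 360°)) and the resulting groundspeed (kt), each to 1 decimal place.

Leg 1: heading=299.6°, groundspeed=100.3 kt
Leg 2: heading=126.5°, groundspeed=135.9 kt
Leg 3: heading=140.6°, groundspeed=135.5 kt
Leg 4: heading=159.5°, groundspeed=133.6 kt

Leg 1: desired track 298.2°; wind correction +1.4° → command heading 299.6°, groundspeed 100.3 kt
Leg 2: desired track 126.7°; wind correction -0.2° → command heading 126.5°, groundspeed 135.9 kt
Leg 3: desired track 138.9°; wind correction +1.7° → command heading 140.6°, groundspeed 135.5 kt
Leg 4: desired track 155.5°; wind correction +4.0° → command heading 159.5°, groundspeed 133.6 kt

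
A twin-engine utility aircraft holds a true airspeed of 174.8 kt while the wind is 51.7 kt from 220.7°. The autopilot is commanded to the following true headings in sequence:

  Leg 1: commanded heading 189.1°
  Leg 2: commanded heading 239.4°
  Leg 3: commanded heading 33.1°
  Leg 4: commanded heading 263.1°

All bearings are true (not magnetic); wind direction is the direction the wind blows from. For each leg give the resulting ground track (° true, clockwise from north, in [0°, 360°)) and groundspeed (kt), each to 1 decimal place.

Leg 1: heading 189.1°; drift -11.7° → track 177.4°, groundspeed 133.5 kt
Leg 2: heading 239.4°; drift +7.5° → track 246.9°, groundspeed 126.9 kt
Leg 3: heading 33.1°; drift +1.7° → track 34.8°, groundspeed 226.1 kt
Leg 4: heading 263.1°; drift +14.3° → track 277.4°, groundspeed 141.0 kt

Leg 1: track=177.4°, groundspeed=133.5 kt
Leg 2: track=246.9°, groundspeed=126.9 kt
Leg 3: track=34.8°, groundspeed=226.1 kt
Leg 4: track=277.4°, groundspeed=141.0 kt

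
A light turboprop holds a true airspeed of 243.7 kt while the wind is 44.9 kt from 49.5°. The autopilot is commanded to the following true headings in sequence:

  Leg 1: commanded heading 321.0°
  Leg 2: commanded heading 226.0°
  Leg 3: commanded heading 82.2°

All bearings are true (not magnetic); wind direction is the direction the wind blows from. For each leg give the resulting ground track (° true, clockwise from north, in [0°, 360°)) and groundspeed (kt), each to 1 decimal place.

Leg 1: heading 321.0°; drift -10.5° → track 310.5°, groundspeed 246.6 kt
Leg 2: heading 226.0°; drift +0.5° → track 226.5°, groundspeed 288.5 kt
Leg 3: heading 82.2°; drift +6.7° → track 88.9°, groundspeed 207.3 kt

Leg 1: track=310.5°, groundspeed=246.6 kt
Leg 2: track=226.5°, groundspeed=288.5 kt
Leg 3: track=88.9°, groundspeed=207.3 kt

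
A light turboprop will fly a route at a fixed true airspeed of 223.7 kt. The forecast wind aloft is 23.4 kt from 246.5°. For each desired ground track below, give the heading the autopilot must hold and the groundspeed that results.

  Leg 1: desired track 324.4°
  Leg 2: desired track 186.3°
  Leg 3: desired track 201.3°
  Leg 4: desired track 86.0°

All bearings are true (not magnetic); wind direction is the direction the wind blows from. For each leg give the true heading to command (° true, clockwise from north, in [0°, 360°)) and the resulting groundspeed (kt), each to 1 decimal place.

Leg 1: desired track 324.4°; wind correction -5.9° → command heading 318.5°, groundspeed 217.6 kt
Leg 2: desired track 186.3°; wind correction +5.2° → command heading 191.5°, groundspeed 211.1 kt
Leg 3: desired track 201.3°; wind correction +4.3° → command heading 205.6°, groundspeed 206.6 kt
Leg 4: desired track 86.0°; wind correction +2.0° → command heading 88.0°, groundspeed 245.6 kt

Leg 1: heading=318.5°, groundspeed=217.6 kt
Leg 2: heading=191.5°, groundspeed=211.1 kt
Leg 3: heading=205.6°, groundspeed=206.6 kt
Leg 4: heading=88.0°, groundspeed=245.6 kt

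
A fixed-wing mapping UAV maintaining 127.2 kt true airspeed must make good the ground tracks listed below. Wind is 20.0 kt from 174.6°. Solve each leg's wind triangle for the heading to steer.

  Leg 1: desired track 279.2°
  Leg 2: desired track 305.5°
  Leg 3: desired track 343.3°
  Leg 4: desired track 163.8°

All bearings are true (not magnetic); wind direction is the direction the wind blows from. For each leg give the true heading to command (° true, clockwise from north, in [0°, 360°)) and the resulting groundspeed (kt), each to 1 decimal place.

Leg 1: desired track 279.2°; wind correction -8.8° → command heading 270.4°, groundspeed 130.8 kt
Leg 2: desired track 305.5°; wind correction -6.8° → command heading 298.7°, groundspeed 139.4 kt
Leg 3: desired track 343.3°; wind correction -1.8° → command heading 341.5°, groundspeed 146.8 kt
Leg 4: desired track 163.8°; wind correction +1.7° → command heading 165.5°, groundspeed 107.5 kt

Leg 1: heading=270.4°, groundspeed=130.8 kt
Leg 2: heading=298.7°, groundspeed=139.4 kt
Leg 3: heading=341.5°, groundspeed=146.8 kt
Leg 4: heading=165.5°, groundspeed=107.5 kt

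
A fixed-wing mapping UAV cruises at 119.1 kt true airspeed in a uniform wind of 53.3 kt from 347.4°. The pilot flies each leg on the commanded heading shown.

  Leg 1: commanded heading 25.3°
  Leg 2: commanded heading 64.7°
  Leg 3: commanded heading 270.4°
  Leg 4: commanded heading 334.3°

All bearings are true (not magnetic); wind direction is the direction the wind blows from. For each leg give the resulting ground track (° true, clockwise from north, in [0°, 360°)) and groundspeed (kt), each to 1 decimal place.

Leg 1: heading 25.3°; drift +23.0° → track 48.3°, groundspeed 83.7 kt
Leg 2: heading 64.7°; drift +25.8° → track 90.5°, groundspeed 119.3 kt
Leg 3: heading 270.4°; drift -25.9° → track 244.5°, groundspeed 119.0 kt
Leg 4: heading 334.3°; drift -10.2° → track 324.1°, groundspeed 68.3 kt

Leg 1: track=48.3°, groundspeed=83.7 kt
Leg 2: track=90.5°, groundspeed=119.3 kt
Leg 3: track=244.5°, groundspeed=119.0 kt
Leg 4: track=324.1°, groundspeed=68.3 kt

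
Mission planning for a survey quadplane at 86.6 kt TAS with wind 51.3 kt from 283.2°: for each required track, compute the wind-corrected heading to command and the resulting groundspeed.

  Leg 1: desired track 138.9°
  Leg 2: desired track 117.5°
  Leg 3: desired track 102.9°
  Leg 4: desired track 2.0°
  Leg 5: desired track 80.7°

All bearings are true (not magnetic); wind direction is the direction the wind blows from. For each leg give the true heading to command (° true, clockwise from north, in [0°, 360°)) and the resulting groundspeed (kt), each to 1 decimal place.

Leg 1: desired track 138.9°; wind correction +20.2° → command heading 159.1°, groundspeed 122.9 kt
Leg 2: desired track 117.5°; wind correction +8.4° → command heading 125.9°, groundspeed 135.4 kt
Leg 3: desired track 102.9°; wind correction -0.2° → command heading 102.7°, groundspeed 137.9 kt
Leg 4: desired track 2.0°; wind correction -35.5° → command heading 326.5°, groundspeed 60.5 kt
Leg 5: desired track 80.7°; wind correction -13.1° → command heading 67.6°, groundspeed 131.7 kt

Leg 1: heading=159.1°, groundspeed=122.9 kt
Leg 2: heading=125.9°, groundspeed=135.4 kt
Leg 3: heading=102.7°, groundspeed=137.9 kt
Leg 4: heading=326.5°, groundspeed=60.5 kt
Leg 5: heading=67.6°, groundspeed=131.7 kt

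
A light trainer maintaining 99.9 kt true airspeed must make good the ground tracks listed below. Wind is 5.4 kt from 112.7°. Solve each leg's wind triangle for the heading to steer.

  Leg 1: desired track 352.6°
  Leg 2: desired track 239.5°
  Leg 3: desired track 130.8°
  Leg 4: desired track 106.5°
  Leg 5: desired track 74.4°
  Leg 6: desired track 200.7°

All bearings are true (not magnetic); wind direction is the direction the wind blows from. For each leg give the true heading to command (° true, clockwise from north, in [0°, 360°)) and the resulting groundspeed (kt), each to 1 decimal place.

Leg 1: heading=355.3°, groundspeed=102.5 kt
Leg 2: heading=237.0°, groundspeed=103.0 kt
Leg 3: heading=129.8°, groundspeed=94.8 kt
Leg 4: heading=106.8°, groundspeed=94.5 kt
Leg 5: heading=76.3°, groundspeed=95.6 kt
Leg 6: heading=197.6°, groundspeed=99.6 kt

Leg 1: desired track 352.6°; wind correction +2.7° → command heading 355.3°, groundspeed 102.5 kt
Leg 2: desired track 239.5°; wind correction -2.5° → command heading 237.0°, groundspeed 103.0 kt
Leg 3: desired track 130.8°; wind correction -1.0° → command heading 129.8°, groundspeed 94.8 kt
Leg 4: desired track 106.5°; wind correction +0.3° → command heading 106.8°, groundspeed 94.5 kt
Leg 5: desired track 74.4°; wind correction +1.9° → command heading 76.3°, groundspeed 95.6 kt
Leg 6: desired track 200.7°; wind correction -3.1° → command heading 197.6°, groundspeed 99.6 kt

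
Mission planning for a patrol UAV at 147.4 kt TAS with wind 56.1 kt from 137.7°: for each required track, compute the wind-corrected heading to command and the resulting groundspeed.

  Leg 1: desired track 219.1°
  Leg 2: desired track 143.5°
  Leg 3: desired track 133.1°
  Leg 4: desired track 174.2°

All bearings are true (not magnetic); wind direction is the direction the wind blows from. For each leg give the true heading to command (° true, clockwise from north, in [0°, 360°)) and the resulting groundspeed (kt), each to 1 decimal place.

Leg 1: desired track 219.1°; wind correction -22.1° → command heading 197.0°, groundspeed 128.2 kt
Leg 2: desired track 143.5°; wind correction -2.2° → command heading 141.3°, groundspeed 91.5 kt
Leg 3: desired track 133.1°; wind correction +1.7° → command heading 134.8°, groundspeed 91.4 kt
Leg 4: desired track 174.2°; wind correction -13.1° → command heading 161.1°, groundspeed 98.5 kt

Leg 1: heading=197.0°, groundspeed=128.2 kt
Leg 2: heading=141.3°, groundspeed=91.5 kt
Leg 3: heading=134.8°, groundspeed=91.4 kt
Leg 4: heading=161.1°, groundspeed=98.5 kt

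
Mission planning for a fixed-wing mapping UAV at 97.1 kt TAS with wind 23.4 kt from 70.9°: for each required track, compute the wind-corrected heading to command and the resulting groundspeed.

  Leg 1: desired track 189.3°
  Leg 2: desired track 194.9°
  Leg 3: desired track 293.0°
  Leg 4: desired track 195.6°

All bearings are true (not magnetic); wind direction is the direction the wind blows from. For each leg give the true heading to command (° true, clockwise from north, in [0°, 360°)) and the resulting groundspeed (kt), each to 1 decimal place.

Leg 1: desired track 189.3°; wind correction -12.2° → command heading 177.1°, groundspeed 106.0 kt
Leg 2: desired track 194.9°; wind correction -11.5° → command heading 183.4°, groundspeed 108.2 kt
Leg 3: desired track 293.0°; wind correction +9.3° → command heading 302.3°, groundspeed 113.2 kt
Leg 4: desired track 195.6°; wind correction -11.4° → command heading 184.2°, groundspeed 108.5 kt

Leg 1: heading=177.1°, groundspeed=106.0 kt
Leg 2: heading=183.4°, groundspeed=108.2 kt
Leg 3: heading=302.3°, groundspeed=113.2 kt
Leg 4: heading=184.2°, groundspeed=108.5 kt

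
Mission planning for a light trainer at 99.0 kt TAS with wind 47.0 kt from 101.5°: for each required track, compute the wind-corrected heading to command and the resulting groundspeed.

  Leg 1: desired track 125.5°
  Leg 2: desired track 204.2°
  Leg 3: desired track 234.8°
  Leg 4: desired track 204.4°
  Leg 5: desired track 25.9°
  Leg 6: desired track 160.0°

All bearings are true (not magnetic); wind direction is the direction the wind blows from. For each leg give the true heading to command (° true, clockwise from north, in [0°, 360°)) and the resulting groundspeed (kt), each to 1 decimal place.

Leg 1: heading=114.4°, groundspeed=54.2 kt
Leg 2: heading=176.6°, groundspeed=98.1 kt
Leg 3: heading=214.6°, groundspeed=125.1 kt
Leg 4: heading=176.8°, groundspeed=98.3 kt
Leg 5: heading=53.3°, groundspeed=76.2 kt
Leg 6: heading=136.1°, groundspeed=66.0 kt

Leg 1: desired track 125.5°; wind correction -11.1° → command heading 114.4°, groundspeed 54.2 kt
Leg 2: desired track 204.2°; wind correction -27.6° → command heading 176.6°, groundspeed 98.1 kt
Leg 3: desired track 234.8°; wind correction -20.2° → command heading 214.6°, groundspeed 125.1 kt
Leg 4: desired track 204.4°; wind correction -27.6° → command heading 176.8°, groundspeed 98.3 kt
Leg 5: desired track 25.9°; wind correction +27.4° → command heading 53.3°, groundspeed 76.2 kt
Leg 6: desired track 160.0°; wind correction -23.9° → command heading 136.1°, groundspeed 66.0 kt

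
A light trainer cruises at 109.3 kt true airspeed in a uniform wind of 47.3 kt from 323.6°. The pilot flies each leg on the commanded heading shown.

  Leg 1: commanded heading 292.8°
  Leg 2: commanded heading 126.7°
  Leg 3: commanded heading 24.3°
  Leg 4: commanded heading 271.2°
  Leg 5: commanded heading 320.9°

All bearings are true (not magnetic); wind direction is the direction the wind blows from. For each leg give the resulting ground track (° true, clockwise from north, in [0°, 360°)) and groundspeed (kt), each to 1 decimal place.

Leg 1: track=273.4°, groundspeed=72.8 kt
Leg 2: track=131.8°, groundspeed=155.2 kt
Leg 3: track=49.9°, groundspeed=95.5 kt
Leg 4: track=246.2°, groundspeed=88.7 kt
Leg 5: track=318.8°, groundspeed=62.1 kt

Leg 1: heading 292.8°; drift -19.4° → track 273.4°, groundspeed 72.8 kt
Leg 2: heading 126.7°; drift +5.1° → track 131.8°, groundspeed 155.2 kt
Leg 3: heading 24.3°; drift +25.6° → track 49.9°, groundspeed 95.5 kt
Leg 4: heading 271.2°; drift -25.0° → track 246.2°, groundspeed 88.7 kt
Leg 5: heading 320.9°; drift -2.1° → track 318.8°, groundspeed 62.1 kt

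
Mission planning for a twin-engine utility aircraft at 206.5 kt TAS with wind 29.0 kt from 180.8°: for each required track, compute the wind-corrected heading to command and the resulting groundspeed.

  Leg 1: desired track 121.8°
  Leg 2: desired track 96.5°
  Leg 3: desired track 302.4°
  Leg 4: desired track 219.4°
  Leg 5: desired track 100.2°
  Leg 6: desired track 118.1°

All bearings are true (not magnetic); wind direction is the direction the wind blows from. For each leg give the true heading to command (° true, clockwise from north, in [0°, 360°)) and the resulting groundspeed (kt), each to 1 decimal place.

Leg 1: desired track 121.8°; wind correction +6.9° → command heading 128.7°, groundspeed 190.1 kt
Leg 2: desired track 96.5°; wind correction +8.0° → command heading 104.5°, groundspeed 201.6 kt
Leg 3: desired track 302.4°; wind correction -6.9° → command heading 295.5°, groundspeed 220.2 kt
Leg 4: desired track 219.4°; wind correction -5.0° → command heading 214.4°, groundspeed 183.0 kt
Leg 5: desired track 100.2°; wind correction +8.0° → command heading 108.2°, groundspeed 199.8 kt
Leg 6: desired track 118.1°; wind correction +7.2° → command heading 125.3°, groundspeed 191.6 kt

Leg 1: heading=128.7°, groundspeed=190.1 kt
Leg 2: heading=104.5°, groundspeed=201.6 kt
Leg 3: heading=295.5°, groundspeed=220.2 kt
Leg 4: heading=214.4°, groundspeed=183.0 kt
Leg 5: heading=108.2°, groundspeed=199.8 kt
Leg 6: heading=125.3°, groundspeed=191.6 kt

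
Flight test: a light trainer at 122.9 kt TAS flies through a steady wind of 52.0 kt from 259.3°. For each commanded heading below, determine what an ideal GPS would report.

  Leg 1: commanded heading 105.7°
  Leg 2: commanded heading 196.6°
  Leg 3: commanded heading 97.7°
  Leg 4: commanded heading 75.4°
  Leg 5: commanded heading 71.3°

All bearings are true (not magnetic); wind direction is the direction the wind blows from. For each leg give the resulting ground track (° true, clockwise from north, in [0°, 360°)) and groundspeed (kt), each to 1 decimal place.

Leg 1: track=97.9°, groundspeed=171.0 kt
Leg 2: track=171.6°, groundspeed=109.3 kt
Leg 3: track=92.3°, groundspeed=173.0 kt
Leg 4: track=76.6°, groundspeed=174.8 kt
Leg 5: track=73.7°, groundspeed=174.5 kt

Leg 1: heading 105.7°; drift -7.8° → track 97.9°, groundspeed 171.0 kt
Leg 2: heading 196.6°; drift -25.0° → track 171.6°, groundspeed 109.3 kt
Leg 3: heading 97.7°; drift -5.4° → track 92.3°, groundspeed 173.0 kt
Leg 4: heading 75.4°; drift +1.2° → track 76.6°, groundspeed 174.8 kt
Leg 5: heading 71.3°; drift +2.4° → track 73.7°, groundspeed 174.5 kt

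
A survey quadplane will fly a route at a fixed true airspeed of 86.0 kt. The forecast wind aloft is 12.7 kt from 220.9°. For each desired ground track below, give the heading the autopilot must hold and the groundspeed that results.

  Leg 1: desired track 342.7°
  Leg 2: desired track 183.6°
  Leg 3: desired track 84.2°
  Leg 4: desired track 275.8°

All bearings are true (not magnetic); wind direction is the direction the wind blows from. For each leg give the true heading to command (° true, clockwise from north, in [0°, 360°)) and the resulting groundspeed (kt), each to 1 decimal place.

Leg 1: heading=335.5°, groundspeed=92.0 kt
Leg 2: heading=188.7°, groundspeed=75.6 kt
Leg 3: heading=90.0°, groundspeed=94.8 kt
Leg 4: heading=268.9°, groundspeed=78.1 kt

Leg 1: desired track 342.7°; wind correction -7.2° → command heading 335.5°, groundspeed 92.0 kt
Leg 2: desired track 183.6°; wind correction +5.1° → command heading 188.7°, groundspeed 75.6 kt
Leg 3: desired track 84.2°; wind correction +5.8° → command heading 90.0°, groundspeed 94.8 kt
Leg 4: desired track 275.8°; wind correction -6.9° → command heading 268.9°, groundspeed 78.1 kt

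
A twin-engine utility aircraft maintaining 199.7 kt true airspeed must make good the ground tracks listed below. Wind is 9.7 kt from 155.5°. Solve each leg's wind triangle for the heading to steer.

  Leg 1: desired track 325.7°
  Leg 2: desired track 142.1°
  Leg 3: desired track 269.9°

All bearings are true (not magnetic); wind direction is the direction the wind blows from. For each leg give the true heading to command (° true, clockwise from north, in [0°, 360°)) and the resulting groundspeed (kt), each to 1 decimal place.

Leg 1: desired track 325.7°; wind correction -0.5° → command heading 325.2°, groundspeed 209.3 kt
Leg 2: desired track 142.1°; wind correction +0.6° → command heading 142.7°, groundspeed 190.3 kt
Leg 3: desired track 269.9°; wind correction -2.5° → command heading 267.4°, groundspeed 203.5 kt

Leg 1: heading=325.2°, groundspeed=209.3 kt
Leg 2: heading=142.7°, groundspeed=190.3 kt
Leg 3: heading=267.4°, groundspeed=203.5 kt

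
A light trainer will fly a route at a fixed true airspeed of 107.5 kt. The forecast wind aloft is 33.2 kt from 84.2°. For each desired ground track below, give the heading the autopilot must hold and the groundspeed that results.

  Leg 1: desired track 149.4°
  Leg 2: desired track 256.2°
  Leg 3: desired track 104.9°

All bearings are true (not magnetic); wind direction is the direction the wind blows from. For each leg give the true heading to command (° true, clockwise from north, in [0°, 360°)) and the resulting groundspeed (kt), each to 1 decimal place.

Leg 1: heading=133.1°, groundspeed=89.3 kt
Leg 2: heading=253.7°, groundspeed=140.3 kt
Leg 3: heading=98.6°, groundspeed=75.8 kt

Leg 1: desired track 149.4°; wind correction -16.3° → command heading 133.1°, groundspeed 89.3 kt
Leg 2: desired track 256.2°; wind correction -2.5° → command heading 253.7°, groundspeed 140.3 kt
Leg 3: desired track 104.9°; wind correction -6.3° → command heading 98.6°, groundspeed 75.8 kt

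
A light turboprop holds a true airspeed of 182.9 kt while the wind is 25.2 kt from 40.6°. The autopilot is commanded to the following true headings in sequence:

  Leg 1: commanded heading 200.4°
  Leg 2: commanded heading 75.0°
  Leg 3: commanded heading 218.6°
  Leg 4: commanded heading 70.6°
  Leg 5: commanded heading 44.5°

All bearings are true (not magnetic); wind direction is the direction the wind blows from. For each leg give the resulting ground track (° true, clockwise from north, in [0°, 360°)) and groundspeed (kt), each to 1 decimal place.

Leg 1: track=202.8°, groundspeed=206.7 kt
Leg 2: track=80.0°, groundspeed=162.7 kt
Leg 3: track=218.8°, groundspeed=208.1 kt
Leg 4: track=75.1°, groundspeed=161.6 kt
Leg 5: track=45.1°, groundspeed=157.8 kt

Leg 1: heading 200.4°; drift +2.4° → track 202.8°, groundspeed 206.7 kt
Leg 2: heading 75.0°; drift +5.0° → track 80.0°, groundspeed 162.7 kt
Leg 3: heading 218.6°; drift +0.2° → track 218.8°, groundspeed 208.1 kt
Leg 4: heading 70.6°; drift +4.5° → track 75.1°, groundspeed 161.6 kt
Leg 5: heading 44.5°; drift +0.6° → track 45.1°, groundspeed 157.8 kt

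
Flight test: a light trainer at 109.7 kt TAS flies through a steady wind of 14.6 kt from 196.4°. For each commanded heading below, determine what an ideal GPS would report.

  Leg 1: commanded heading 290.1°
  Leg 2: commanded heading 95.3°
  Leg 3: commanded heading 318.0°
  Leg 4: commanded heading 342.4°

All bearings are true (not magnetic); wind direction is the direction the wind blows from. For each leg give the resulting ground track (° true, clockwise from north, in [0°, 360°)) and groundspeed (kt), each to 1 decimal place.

Leg 1: heading 290.1°; drift +7.5° → track 297.6°, groundspeed 111.6 kt
Leg 2: heading 95.3°; drift -7.3° → track 88.0°, groundspeed 113.4 kt
Leg 3: heading 318.0°; drift +6.0° → track 324.0°, groundspeed 118.0 kt
Leg 4: heading 342.4°; drift +3.8° → track 346.2°, groundspeed 122.1 kt

Leg 1: track=297.6°, groundspeed=111.6 kt
Leg 2: track=88.0°, groundspeed=113.4 kt
Leg 3: track=324.0°, groundspeed=118.0 kt
Leg 4: track=346.2°, groundspeed=122.1 kt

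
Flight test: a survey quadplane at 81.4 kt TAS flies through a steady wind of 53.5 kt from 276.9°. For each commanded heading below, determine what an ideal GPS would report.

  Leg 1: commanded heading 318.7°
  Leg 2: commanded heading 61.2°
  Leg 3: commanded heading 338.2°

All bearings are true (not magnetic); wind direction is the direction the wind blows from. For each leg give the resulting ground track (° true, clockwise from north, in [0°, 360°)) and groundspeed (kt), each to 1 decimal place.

Leg 1: track=359.4°, groundspeed=54.7 kt
Leg 2: track=75.2°, groundspeed=128.7 kt
Leg 3: track=18.3°, groundspeed=72.8 kt

Leg 1: heading 318.7°; drift +40.7° → track 359.4°, groundspeed 54.7 kt
Leg 2: heading 61.2°; drift +14.0° → track 75.2°, groundspeed 128.7 kt
Leg 3: heading 338.2°; drift +40.1° → track 18.3°, groundspeed 72.8 kt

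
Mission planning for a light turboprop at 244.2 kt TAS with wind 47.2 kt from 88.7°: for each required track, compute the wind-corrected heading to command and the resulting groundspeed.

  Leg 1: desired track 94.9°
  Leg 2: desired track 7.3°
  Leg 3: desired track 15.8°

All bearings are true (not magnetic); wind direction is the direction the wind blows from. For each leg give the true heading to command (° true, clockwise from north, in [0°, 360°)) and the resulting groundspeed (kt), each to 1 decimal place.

Leg 1: heading=93.7°, groundspeed=197.2 kt
Leg 2: heading=18.3°, groundspeed=232.6 kt
Leg 3: heading=26.4°, groundspeed=226.1 kt

Leg 1: desired track 94.9°; wind correction -1.2° → command heading 93.7°, groundspeed 197.2 kt
Leg 2: desired track 7.3°; wind correction +11.0° → command heading 18.3°, groundspeed 232.6 kt
Leg 3: desired track 15.8°; wind correction +10.6° → command heading 26.4°, groundspeed 226.1 kt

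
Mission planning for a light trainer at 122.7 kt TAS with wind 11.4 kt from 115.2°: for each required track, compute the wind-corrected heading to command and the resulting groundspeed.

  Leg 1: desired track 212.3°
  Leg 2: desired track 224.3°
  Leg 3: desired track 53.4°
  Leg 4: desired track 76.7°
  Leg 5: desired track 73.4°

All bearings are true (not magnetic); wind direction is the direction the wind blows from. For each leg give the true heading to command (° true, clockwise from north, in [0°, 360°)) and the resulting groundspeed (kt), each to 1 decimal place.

Leg 1: heading=207.0°, groundspeed=123.6 kt
Leg 2: heading=219.3°, groundspeed=126.0 kt
Leg 3: heading=58.1°, groundspeed=116.9 kt
Leg 4: heading=80.0°, groundspeed=113.6 kt
Leg 5: heading=77.0°, groundspeed=114.0 kt

Leg 1: desired track 212.3°; wind correction -5.3° → command heading 207.0°, groundspeed 123.6 kt
Leg 2: desired track 224.3°; wind correction -5.0° → command heading 219.3°, groundspeed 126.0 kt
Leg 3: desired track 53.4°; wind correction +4.7° → command heading 58.1°, groundspeed 116.9 kt
Leg 4: desired track 76.7°; wind correction +3.3° → command heading 80.0°, groundspeed 113.6 kt
Leg 5: desired track 73.4°; wind correction +3.6° → command heading 77.0°, groundspeed 114.0 kt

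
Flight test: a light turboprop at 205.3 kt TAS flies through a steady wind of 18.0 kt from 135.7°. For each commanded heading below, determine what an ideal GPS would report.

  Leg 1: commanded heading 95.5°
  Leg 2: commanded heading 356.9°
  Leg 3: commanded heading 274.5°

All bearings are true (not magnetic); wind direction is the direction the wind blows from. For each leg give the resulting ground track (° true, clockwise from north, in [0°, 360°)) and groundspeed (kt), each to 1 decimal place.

Leg 1: track=92.0°, groundspeed=191.9 kt
Leg 2: track=353.8°, groundspeed=219.2 kt
Leg 3: track=277.6°, groundspeed=219.2 kt

Leg 1: heading 95.5°; drift -3.5° → track 92.0°, groundspeed 191.9 kt
Leg 2: heading 356.9°; drift -3.1° → track 353.8°, groundspeed 219.2 kt
Leg 3: heading 274.5°; drift +3.1° → track 277.6°, groundspeed 219.2 kt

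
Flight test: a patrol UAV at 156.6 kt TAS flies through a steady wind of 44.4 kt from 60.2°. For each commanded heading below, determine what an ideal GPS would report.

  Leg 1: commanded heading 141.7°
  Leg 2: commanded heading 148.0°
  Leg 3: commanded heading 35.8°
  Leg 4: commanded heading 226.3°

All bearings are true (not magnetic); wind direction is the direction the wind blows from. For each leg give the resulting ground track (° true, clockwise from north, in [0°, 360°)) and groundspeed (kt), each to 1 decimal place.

Leg 1: heading 141.7°; drift +16.3° → track 158.0°, groundspeed 156.3 kt
Leg 2: heading 148.0°; drift +16.0° → track 164.0°, groundspeed 161.1 kt
Leg 3: heading 35.8°; drift -9.0° → track 26.8°, groundspeed 117.6 kt
Leg 4: heading 226.3°; drift +3.1° → track 229.4°, groundspeed 200.0 kt

Leg 1: track=158.0°, groundspeed=156.3 kt
Leg 2: track=164.0°, groundspeed=161.1 kt
Leg 3: track=26.8°, groundspeed=117.6 kt
Leg 4: track=229.4°, groundspeed=200.0 kt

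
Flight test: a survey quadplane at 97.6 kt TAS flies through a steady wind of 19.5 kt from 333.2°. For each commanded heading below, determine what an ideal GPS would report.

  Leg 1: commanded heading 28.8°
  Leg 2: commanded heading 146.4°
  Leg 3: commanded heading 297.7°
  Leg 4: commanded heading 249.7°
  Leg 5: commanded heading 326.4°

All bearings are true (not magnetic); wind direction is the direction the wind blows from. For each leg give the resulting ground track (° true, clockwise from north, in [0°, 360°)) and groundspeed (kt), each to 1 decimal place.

Leg 1: track=39.3°, groundspeed=88.1 kt
Leg 2: track=147.5°, groundspeed=117.0 kt
Leg 3: track=289.8°, groundspeed=82.5 kt
Leg 4: track=238.2°, groundspeed=97.3 kt
Leg 5: track=324.7°, groundspeed=78.3 kt

Leg 1: heading 28.8°; drift +10.5° → track 39.3°, groundspeed 88.1 kt
Leg 2: heading 146.4°; drift +1.1° → track 147.5°, groundspeed 117.0 kt
Leg 3: heading 297.7°; drift -7.9° → track 289.8°, groundspeed 82.5 kt
Leg 4: heading 249.7°; drift -11.5° → track 238.2°, groundspeed 97.3 kt
Leg 5: heading 326.4°; drift -1.7° → track 324.7°, groundspeed 78.3 kt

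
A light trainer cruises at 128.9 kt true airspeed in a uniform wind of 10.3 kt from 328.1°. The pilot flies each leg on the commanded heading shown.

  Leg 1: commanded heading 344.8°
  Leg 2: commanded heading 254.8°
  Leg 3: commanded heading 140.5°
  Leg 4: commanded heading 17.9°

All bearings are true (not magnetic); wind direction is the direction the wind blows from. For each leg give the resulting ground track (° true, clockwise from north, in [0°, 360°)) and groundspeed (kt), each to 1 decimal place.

Leg 1: track=346.2°, groundspeed=119.1 kt
Leg 2: track=250.3°, groundspeed=126.3 kt
Leg 3: track=141.1°, groundspeed=139.1 kt
Leg 4: track=21.6°, groundspeed=122.5 kt

Leg 1: heading 344.8°; drift +1.4° → track 346.2°, groundspeed 119.1 kt
Leg 2: heading 254.8°; drift -4.5° → track 250.3°, groundspeed 126.3 kt
Leg 3: heading 140.5°; drift +0.6° → track 141.1°, groundspeed 139.1 kt
Leg 4: heading 17.9°; drift +3.7° → track 21.6°, groundspeed 122.5 kt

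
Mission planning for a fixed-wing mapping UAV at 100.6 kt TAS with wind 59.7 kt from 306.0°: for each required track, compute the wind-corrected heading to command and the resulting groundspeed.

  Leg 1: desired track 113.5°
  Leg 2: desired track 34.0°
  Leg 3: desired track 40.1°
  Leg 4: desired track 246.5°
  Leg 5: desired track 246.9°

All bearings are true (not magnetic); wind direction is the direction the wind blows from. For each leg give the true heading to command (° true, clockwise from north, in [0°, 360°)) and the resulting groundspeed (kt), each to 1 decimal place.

Leg 1: desired track 113.5°; wind correction -7.4° → command heading 106.1°, groundspeed 158.1 kt
Leg 2: desired track 34.0°; wind correction -36.4° → command heading 357.6°, groundspeed 78.9 kt
Leg 3: desired track 40.1°; wind correction -36.3° → command heading 3.8°, groundspeed 85.4 kt
Leg 4: desired track 246.5°; wind correction +30.8° → command heading 277.3°, groundspeed 56.2 kt
Leg 5: desired track 246.9°; wind correction +30.6° → command heading 277.5°, groundspeed 55.9 kt

Leg 1: heading=106.1°, groundspeed=158.1 kt
Leg 2: heading=357.6°, groundspeed=78.9 kt
Leg 3: heading=3.8°, groundspeed=85.4 kt
Leg 4: heading=277.3°, groundspeed=56.2 kt
Leg 5: heading=277.5°, groundspeed=55.9 kt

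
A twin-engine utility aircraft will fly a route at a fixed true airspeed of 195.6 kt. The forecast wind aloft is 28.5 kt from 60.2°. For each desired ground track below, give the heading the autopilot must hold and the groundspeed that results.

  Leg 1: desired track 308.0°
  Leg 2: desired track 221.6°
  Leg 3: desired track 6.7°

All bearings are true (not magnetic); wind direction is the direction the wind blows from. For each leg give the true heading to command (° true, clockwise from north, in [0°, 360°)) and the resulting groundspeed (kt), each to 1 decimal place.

Leg 1: heading=315.8°, groundspeed=204.6 kt
Leg 2: heading=218.9°, groundspeed=222.4 kt
Leg 3: heading=13.4°, groundspeed=177.3 kt

Leg 1: desired track 308.0°; wind correction +7.8° → command heading 315.8°, groundspeed 204.6 kt
Leg 2: desired track 221.6°; wind correction -2.7° → command heading 218.9°, groundspeed 222.4 kt
Leg 3: desired track 6.7°; wind correction +6.7° → command heading 13.4°, groundspeed 177.3 kt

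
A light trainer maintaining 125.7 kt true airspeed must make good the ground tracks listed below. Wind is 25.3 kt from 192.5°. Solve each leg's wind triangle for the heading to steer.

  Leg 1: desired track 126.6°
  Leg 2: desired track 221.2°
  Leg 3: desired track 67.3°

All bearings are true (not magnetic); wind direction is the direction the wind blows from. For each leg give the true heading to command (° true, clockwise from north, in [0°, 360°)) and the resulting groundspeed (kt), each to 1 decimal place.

Leg 1: heading=137.2°, groundspeed=113.2 kt
Leg 2: heading=215.7°, groundspeed=102.9 kt
Leg 3: heading=76.8°, groundspeed=138.6 kt

Leg 1: desired track 126.6°; wind correction +10.6° → command heading 137.2°, groundspeed 113.2 kt
Leg 2: desired track 221.2°; wind correction -5.5° → command heading 215.7°, groundspeed 102.9 kt
Leg 3: desired track 67.3°; wind correction +9.5° → command heading 76.8°, groundspeed 138.6 kt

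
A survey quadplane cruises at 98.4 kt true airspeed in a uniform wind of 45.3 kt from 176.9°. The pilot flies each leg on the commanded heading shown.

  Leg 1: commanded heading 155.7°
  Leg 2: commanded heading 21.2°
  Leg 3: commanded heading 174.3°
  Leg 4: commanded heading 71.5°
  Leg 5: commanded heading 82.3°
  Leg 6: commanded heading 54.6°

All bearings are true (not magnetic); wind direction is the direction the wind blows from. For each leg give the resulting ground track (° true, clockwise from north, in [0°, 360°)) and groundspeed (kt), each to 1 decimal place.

Leg 1: track=139.4°, groundspeed=58.5 kt
Leg 2: track=13.6°, groundspeed=140.9 kt
Leg 3: track=172.1°, groundspeed=53.2 kt
Leg 4: track=49.9°, groundspeed=118.8 kt
Leg 5: track=58.4°, groundspeed=111.6 kt
Leg 6: track=37.3°, groundspeed=128.4 kt

Leg 1: heading 155.7°; drift -16.3° → track 139.4°, groundspeed 58.5 kt
Leg 2: heading 21.2°; drift -7.6° → track 13.6°, groundspeed 140.9 kt
Leg 3: heading 174.3°; drift -2.2° → track 172.1°, groundspeed 53.2 kt
Leg 4: heading 71.5°; drift -21.6° → track 49.9°, groundspeed 118.8 kt
Leg 5: heading 82.3°; drift -23.9° → track 58.4°, groundspeed 111.6 kt
Leg 6: heading 54.6°; drift -17.3° → track 37.3°, groundspeed 128.4 kt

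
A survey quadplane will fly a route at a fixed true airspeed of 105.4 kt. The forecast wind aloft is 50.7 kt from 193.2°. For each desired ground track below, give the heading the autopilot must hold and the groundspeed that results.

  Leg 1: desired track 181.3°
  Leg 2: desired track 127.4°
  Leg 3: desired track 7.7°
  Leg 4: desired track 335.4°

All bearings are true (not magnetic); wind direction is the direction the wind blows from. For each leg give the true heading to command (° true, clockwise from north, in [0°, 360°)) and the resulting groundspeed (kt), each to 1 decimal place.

Leg 1: heading=187.0°, groundspeed=55.3 kt
Leg 2: heading=153.4°, groundspeed=73.9 kt
Leg 3: heading=5.1°, groundspeed=155.8 kt
Leg 4: heading=318.3°, groundspeed=140.8 kt

Leg 1: desired track 181.3°; wind correction +5.7° → command heading 187.0°, groundspeed 55.3 kt
Leg 2: desired track 127.4°; wind correction +26.0° → command heading 153.4°, groundspeed 73.9 kt
Leg 3: desired track 7.7°; wind correction -2.6° → command heading 5.1°, groundspeed 155.8 kt
Leg 4: desired track 335.4°; wind correction -17.1° → command heading 318.3°, groundspeed 140.8 kt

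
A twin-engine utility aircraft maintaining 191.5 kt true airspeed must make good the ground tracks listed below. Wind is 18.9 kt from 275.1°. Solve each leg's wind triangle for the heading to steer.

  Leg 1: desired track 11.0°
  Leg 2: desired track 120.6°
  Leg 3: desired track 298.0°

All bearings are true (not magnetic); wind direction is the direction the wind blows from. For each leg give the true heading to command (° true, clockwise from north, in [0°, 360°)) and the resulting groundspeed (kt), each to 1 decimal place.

Leg 1: heading=5.4°, groundspeed=192.5 kt
Leg 2: heading=123.0°, groundspeed=208.4 kt
Leg 3: heading=295.8°, groundspeed=173.9 kt

Leg 1: desired track 11.0°; wind correction -5.6° → command heading 5.4°, groundspeed 192.5 kt
Leg 2: desired track 120.6°; wind correction +2.4° → command heading 123.0°, groundspeed 208.4 kt
Leg 3: desired track 298.0°; wind correction -2.2° → command heading 295.8°, groundspeed 173.9 kt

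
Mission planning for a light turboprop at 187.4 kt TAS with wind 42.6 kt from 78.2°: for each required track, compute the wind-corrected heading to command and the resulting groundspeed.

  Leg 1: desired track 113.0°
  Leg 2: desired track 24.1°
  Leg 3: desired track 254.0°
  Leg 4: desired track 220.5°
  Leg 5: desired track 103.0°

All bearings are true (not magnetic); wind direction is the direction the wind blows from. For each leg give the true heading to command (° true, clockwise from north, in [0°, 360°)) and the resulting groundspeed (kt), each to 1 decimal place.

Leg 1: heading=105.5°, groundspeed=150.8 kt
Leg 2: heading=34.7°, groundspeed=159.2 kt
Leg 3: heading=253.0°, groundspeed=229.9 kt
Leg 4: heading=212.5°, groundspeed=219.3 kt
Leg 5: heading=97.5°, groundspeed=147.9 kt

Leg 1: desired track 113.0°; wind correction -7.5° → command heading 105.5°, groundspeed 150.8 kt
Leg 2: desired track 24.1°; wind correction +10.6° → command heading 34.7°, groundspeed 159.2 kt
Leg 3: desired track 254.0°; wind correction -1.0° → command heading 253.0°, groundspeed 229.9 kt
Leg 4: desired track 220.5°; wind correction -8.0° → command heading 212.5°, groundspeed 219.3 kt
Leg 5: desired track 103.0°; wind correction -5.5° → command heading 97.5°, groundspeed 147.9 kt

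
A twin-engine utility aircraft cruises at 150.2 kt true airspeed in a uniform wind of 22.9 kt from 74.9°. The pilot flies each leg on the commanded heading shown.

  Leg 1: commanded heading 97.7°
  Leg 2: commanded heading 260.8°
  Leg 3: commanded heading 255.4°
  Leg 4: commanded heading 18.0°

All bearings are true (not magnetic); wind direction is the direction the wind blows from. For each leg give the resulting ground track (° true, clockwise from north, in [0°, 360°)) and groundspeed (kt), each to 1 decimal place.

Leg 1: track=101.6°, groundspeed=129.4 kt
Leg 2: track=260.0°, groundspeed=173.0 kt
Leg 3: track=255.3°, groundspeed=173.1 kt
Leg 4: track=10.1°, groundspeed=139.0 kt

Leg 1: heading 97.7°; drift +3.9° → track 101.6°, groundspeed 129.4 kt
Leg 2: heading 260.8°; drift -0.8° → track 260.0°, groundspeed 173.0 kt
Leg 3: heading 255.4°; drift -0.1° → track 255.3°, groundspeed 173.1 kt
Leg 4: heading 18.0°; drift -7.9° → track 10.1°, groundspeed 139.0 kt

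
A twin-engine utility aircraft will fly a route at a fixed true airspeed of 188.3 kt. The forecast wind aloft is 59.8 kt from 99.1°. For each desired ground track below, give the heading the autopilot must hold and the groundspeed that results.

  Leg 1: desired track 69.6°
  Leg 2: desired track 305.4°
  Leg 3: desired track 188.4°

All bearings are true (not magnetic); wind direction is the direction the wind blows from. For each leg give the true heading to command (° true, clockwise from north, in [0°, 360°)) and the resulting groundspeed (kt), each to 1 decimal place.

Leg 1: desired track 69.6°; wind correction +9.0° → command heading 78.6°, groundspeed 133.9 kt
Leg 2: desired track 305.4°; wind correction +8.1° → command heading 313.5°, groundspeed 240.0 kt
Leg 3: desired track 188.4°; wind correction -18.5° → command heading 169.9°, groundspeed 177.8 kt

Leg 1: heading=78.6°, groundspeed=133.9 kt
Leg 2: heading=313.5°, groundspeed=240.0 kt
Leg 3: heading=169.9°, groundspeed=177.8 kt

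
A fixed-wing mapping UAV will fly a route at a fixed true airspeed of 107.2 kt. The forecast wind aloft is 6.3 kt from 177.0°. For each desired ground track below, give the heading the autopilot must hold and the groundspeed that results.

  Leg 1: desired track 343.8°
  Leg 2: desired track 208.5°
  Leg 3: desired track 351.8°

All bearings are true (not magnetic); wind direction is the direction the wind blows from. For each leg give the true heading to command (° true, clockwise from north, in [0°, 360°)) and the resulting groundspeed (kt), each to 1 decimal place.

Leg 1: desired track 343.8°; wind correction -0.8° → command heading 343.0°, groundspeed 113.3 kt
Leg 2: desired track 208.5°; wind correction -1.8° → command heading 206.7°, groundspeed 101.8 kt
Leg 3: desired track 351.8°; wind correction -0.3° → command heading 351.5°, groundspeed 113.5 kt

Leg 1: heading=343.0°, groundspeed=113.3 kt
Leg 2: heading=206.7°, groundspeed=101.8 kt
Leg 3: heading=351.5°, groundspeed=113.5 kt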